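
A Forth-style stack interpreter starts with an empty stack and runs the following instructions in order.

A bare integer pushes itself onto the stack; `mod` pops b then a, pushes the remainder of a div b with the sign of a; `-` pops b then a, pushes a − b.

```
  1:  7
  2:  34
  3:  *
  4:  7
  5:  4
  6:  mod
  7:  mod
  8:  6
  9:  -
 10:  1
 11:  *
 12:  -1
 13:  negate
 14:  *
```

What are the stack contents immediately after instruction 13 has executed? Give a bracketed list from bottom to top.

7      -> 7
34     -> 7 34
*      -> 238
7      -> 238 7
4      -> 238 7 4
mod    -> 238 3
mod    -> 1
6      -> 1 6
-      -> -5
1      -> -5 1
*      -> -5
-1     -> -5 -1
negate -> -5 1

[-5, 1]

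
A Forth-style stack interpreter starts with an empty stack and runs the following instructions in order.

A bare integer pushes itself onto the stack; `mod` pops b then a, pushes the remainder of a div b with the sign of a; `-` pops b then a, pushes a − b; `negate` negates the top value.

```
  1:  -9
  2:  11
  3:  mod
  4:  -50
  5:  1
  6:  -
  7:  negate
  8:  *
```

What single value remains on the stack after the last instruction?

-9     : -9
11     : -9 11
mod    : -9
-50    : -9 -50
1      : -9 -50 1
-      : -9 -51
negate : -9 51
*      : -459

-459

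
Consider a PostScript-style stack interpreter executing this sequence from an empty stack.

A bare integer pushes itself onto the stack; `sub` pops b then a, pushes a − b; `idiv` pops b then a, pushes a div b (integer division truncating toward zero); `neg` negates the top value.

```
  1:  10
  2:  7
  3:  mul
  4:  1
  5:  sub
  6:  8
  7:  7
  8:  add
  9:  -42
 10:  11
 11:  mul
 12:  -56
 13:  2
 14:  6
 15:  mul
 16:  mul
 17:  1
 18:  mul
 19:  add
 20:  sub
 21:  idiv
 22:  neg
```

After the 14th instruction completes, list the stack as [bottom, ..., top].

10  : [10]
7   : [10, 7]
mul : [70]
1   : [70, 1]
sub : [69]
8   : [69, 8]
7   : [69, 8, 7]
add : [69, 15]
-42 : [69, 15, -42]
11  : [69, 15, -42, 11]
mul : [69, 15, -462]
-56 : [69, 15, -462, -56]
2   : [69, 15, -462, -56, 2]
6   : [69, 15, -462, -56, 2, 6]

[69, 15, -462, -56, 2, 6]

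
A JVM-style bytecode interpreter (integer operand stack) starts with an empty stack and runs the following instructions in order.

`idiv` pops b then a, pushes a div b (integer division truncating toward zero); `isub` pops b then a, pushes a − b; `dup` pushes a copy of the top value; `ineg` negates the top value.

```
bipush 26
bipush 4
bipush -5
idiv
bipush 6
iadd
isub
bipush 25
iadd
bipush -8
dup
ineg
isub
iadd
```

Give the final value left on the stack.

bipush 26  [26]
bipush 4   [26, 4]
bipush -5  [26, 4, -5]
idiv       [26, 0]
bipush 6   [26, 0, 6]
iadd       [26, 6]
isub       [20]
bipush 25  [20, 25]
iadd       [45]
bipush -8  [45, -8]
dup        [45, -8, -8]
ineg       [45, -8, 8]
isub       [45, -16]
iadd       [29]

29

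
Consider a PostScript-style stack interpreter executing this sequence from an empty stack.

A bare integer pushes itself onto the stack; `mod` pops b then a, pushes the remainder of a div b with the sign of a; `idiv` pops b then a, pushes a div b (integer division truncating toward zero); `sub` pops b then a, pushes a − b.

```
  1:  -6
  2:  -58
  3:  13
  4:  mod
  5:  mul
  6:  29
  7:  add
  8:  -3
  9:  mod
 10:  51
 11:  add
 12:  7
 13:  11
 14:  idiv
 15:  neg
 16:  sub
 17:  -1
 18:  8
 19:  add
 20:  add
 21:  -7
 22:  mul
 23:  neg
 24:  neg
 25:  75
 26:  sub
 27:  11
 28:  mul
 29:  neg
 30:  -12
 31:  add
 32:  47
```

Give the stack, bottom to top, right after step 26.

-6   -> -6
-58  -> -6 -58
13   -> -6 -58 13
mod  -> -6 -6
mul  -> 36
29   -> 36 29
add  -> 65
-3   -> 65 -3
mod  -> 2
51   -> 2 51
add  -> 53
7    -> 53 7
11   -> 53 7 11
idiv -> 53 0
neg  -> 53 0
sub  -> 53
-1   -> 53 -1
8    -> 53 -1 8
add  -> 53 7
add  -> 60
-7   -> 60 -7
mul  -> -420
neg  -> 420
neg  -> -420
75   -> -420 75
sub  -> -495

[-495]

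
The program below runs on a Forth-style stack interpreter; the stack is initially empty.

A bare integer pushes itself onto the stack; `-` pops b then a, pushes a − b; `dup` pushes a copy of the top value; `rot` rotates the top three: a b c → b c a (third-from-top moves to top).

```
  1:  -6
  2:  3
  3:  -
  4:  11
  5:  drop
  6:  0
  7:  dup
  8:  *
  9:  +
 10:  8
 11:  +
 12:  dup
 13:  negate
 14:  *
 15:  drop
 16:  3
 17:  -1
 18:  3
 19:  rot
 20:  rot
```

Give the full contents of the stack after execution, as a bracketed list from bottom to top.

[3, 3, -1]

-6      -6
3       -6 3
-       -9
11      -9 11
drop    -9
0       -9 0
dup     -9 0 0
*       -9 0
+       -9
8       -9 8
+       -1
dup     -1 -1
negate  -1 1
*       -1
drop    (empty)
3       3
-1      3 -1
3       3 -1 3
rot     -1 3 3
rot     3 3 -1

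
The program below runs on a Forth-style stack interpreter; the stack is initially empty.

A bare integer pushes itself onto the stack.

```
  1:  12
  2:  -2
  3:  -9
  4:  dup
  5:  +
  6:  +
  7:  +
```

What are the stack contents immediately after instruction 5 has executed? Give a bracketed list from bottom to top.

12  -> 12
-2  -> 12 -2
-9  -> 12 -2 -9
dup -> 12 -2 -9 -9
+   -> 12 -2 -18

[12, -2, -18]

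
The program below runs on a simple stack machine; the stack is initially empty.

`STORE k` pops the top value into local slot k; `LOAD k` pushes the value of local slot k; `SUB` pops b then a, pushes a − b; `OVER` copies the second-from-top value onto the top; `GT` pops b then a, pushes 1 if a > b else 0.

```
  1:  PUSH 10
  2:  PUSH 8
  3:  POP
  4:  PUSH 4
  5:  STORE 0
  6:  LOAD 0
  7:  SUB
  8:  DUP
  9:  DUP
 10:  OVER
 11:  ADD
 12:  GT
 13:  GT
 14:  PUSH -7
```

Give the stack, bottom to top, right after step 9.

PUSH 10 : 10
PUSH 8  : 10 8
POP     : 10
PUSH 4  : 10 4
STORE 0 : 10
LOAD 0  : 10 4
SUB     : 6
DUP     : 6 6
DUP     : 6 6 6

[6, 6, 6]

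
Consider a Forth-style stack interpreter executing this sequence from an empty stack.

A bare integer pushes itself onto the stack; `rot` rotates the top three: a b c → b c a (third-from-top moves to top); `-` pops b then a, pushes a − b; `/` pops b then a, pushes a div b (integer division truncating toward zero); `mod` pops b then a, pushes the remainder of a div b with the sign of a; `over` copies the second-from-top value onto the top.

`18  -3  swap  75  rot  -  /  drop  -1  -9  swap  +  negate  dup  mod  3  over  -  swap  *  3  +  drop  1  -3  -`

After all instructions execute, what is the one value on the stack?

4

18     -> 18
-3     -> 18 -3
swap   -> -3 18
75     -> -3 18 75
rot    -> 18 75 -3
-      -> 18 78
/      -> 0
drop   -> (empty)
-1     -> -1
-9     -> -1 -9
swap   -> -9 -1
+      -> -10
negate -> 10
dup    -> 10 10
mod    -> 0
3      -> 0 3
over   -> 0 3 0
-      -> 0 3
swap   -> 3 0
*      -> 0
3      -> 0 3
+      -> 3
drop   -> (empty)
1      -> 1
-3     -> 1 -3
-      -> 4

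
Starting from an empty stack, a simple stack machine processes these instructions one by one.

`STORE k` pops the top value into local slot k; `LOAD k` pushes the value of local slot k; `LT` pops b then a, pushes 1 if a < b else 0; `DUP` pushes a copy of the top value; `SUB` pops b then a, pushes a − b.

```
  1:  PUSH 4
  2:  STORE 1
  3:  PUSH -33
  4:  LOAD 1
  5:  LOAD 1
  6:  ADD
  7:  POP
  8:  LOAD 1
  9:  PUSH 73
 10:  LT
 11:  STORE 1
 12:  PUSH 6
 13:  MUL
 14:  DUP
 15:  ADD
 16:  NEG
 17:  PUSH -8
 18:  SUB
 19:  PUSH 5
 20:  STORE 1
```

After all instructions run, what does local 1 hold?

PUSH 4   : 4
STORE 1  : (empty)
PUSH -33 : -33
LOAD 1   : -33 4
LOAD 1   : -33 4 4
ADD      : -33 8
POP      : -33
LOAD 1   : -33 4
PUSH 73  : -33 4 73
LT       : -33 1
STORE 1  : -33
PUSH 6   : -33 6
MUL      : -198
DUP      : -198 -198
ADD      : -396
NEG      : 396
PUSH -8  : 396 -8
SUB      : 404
PUSH 5   : 404 5
STORE 1  : 404

5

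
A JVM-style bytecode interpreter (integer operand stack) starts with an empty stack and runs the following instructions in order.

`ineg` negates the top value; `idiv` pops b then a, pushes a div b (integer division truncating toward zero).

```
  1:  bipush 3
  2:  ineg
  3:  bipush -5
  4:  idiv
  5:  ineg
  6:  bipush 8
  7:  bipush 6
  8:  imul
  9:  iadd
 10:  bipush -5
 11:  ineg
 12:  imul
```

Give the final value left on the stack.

bipush 3   [3]
ineg       [-3]
bipush -5  [-3, -5]
idiv       [0]
ineg       [0]
bipush 8   [0, 8]
bipush 6   [0, 8, 6]
imul       [0, 48]
iadd       [48]
bipush -5  [48, -5]
ineg       [48, 5]
imul       [240]

240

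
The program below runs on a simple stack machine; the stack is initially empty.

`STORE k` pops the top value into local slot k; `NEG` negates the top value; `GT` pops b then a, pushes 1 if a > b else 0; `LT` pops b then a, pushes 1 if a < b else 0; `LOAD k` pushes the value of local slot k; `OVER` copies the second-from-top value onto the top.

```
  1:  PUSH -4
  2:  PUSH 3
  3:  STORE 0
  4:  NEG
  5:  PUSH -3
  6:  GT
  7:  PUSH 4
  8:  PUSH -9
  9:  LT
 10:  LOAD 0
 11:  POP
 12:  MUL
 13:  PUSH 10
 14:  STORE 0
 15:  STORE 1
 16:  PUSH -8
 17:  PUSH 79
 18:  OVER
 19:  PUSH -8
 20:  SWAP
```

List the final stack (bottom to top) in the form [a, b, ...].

PUSH -4  -4
PUSH 3   -4 3
STORE 0  -4
NEG      4
PUSH -3  4 -3
GT       1
PUSH 4   1 4
PUSH -9  1 4 -9
LT       1 0
LOAD 0   1 0 3
POP      1 0
MUL      0
PUSH 10  0 10
STORE 0  0
STORE 1  (empty)
PUSH -8  -8
PUSH 79  -8 79
OVER     -8 79 -8
PUSH -8  -8 79 -8 -8
SWAP     -8 79 -8 -8

[-8, 79, -8, -8]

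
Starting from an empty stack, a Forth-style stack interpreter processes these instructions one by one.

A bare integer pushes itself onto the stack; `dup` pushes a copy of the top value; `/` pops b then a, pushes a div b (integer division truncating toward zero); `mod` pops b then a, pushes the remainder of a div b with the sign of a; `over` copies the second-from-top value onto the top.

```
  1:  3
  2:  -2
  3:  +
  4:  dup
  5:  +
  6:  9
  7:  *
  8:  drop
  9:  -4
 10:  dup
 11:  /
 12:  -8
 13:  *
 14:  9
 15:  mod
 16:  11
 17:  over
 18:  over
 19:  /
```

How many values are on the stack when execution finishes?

3    -> [3]
-2   -> [3, -2]
+    -> [1]
dup  -> [1, 1]
+    -> [2]
9    -> [2, 9]
*    -> [18]
drop -> []
-4   -> [-4]
dup  -> [-4, -4]
/    -> [1]
-8   -> [1, -8]
*    -> [-8]
9    -> [-8, 9]
mod  -> [-8]
11   -> [-8, 11]
over -> [-8, 11, -8]
over -> [-8, 11, -8, 11]
/    -> [-8, 11, 0]

3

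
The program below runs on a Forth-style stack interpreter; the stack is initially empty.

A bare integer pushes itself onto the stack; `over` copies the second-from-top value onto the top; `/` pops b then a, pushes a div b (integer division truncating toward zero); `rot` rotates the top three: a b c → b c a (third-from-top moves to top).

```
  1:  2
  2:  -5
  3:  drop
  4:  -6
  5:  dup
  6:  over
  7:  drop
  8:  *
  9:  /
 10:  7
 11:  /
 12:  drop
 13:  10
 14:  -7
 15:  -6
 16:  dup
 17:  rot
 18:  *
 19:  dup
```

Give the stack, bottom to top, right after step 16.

[10, -7, -6, -6]

2     2
-5    2 -5
drop  2
-6    2 -6
dup   2 -6 -6
over  2 -6 -6 -6
drop  2 -6 -6
*     2 36
/     0
7     0 7
/     0
drop  (empty)
10    10
-7    10 -7
-6    10 -7 -6
dup   10 -7 -6 -6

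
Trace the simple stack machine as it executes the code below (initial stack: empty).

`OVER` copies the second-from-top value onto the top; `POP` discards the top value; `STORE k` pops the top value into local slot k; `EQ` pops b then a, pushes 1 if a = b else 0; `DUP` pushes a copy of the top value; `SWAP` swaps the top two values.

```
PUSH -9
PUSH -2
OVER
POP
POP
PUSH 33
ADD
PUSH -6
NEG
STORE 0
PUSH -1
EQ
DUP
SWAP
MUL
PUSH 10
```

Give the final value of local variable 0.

6

PUSH -9 -> [-9]
PUSH -2 -> [-9, -2]
OVER    -> [-9, -2, -9]
POP     -> [-9, -2]
POP     -> [-9]
PUSH 33 -> [-9, 33]
ADD     -> [24]
PUSH -6 -> [24, -6]
NEG     -> [24, 6]
STORE 0 -> [24]
PUSH -1 -> [24, -1]
EQ      -> [0]
DUP     -> [0, 0]
SWAP    -> [0, 0]
MUL     -> [0]
PUSH 10 -> [0, 10]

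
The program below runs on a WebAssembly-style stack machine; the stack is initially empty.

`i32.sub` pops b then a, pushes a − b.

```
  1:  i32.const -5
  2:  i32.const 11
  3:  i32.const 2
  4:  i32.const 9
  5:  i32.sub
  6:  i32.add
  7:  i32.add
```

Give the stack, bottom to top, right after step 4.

[-5, 11, 2, 9]

i32.const -5 -> -5
i32.const 11 -> -5 11
i32.const 2  -> -5 11 2
i32.const 9  -> -5 11 2 9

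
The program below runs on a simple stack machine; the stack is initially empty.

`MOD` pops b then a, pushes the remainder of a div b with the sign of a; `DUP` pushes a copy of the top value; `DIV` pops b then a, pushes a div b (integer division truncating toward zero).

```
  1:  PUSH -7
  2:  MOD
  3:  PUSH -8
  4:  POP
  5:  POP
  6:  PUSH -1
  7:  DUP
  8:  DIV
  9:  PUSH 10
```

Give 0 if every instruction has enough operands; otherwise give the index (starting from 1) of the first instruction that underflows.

2

PUSH -7 -> -7
MOD  — needs 2 operands, stack has 1 → underflow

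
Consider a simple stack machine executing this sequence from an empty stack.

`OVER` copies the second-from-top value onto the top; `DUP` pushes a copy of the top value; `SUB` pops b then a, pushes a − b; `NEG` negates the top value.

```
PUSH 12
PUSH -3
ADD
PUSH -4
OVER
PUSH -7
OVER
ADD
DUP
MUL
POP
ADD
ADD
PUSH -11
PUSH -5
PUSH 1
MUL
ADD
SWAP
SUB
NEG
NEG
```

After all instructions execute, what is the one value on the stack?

-30

PUSH 12   12
PUSH -3   12 -3
ADD       9
PUSH -4   9 -4
OVER      9 -4 9
PUSH -7   9 -4 9 -7
OVER      9 -4 9 -7 9
ADD       9 -4 9 2
DUP       9 -4 9 2 2
MUL       9 -4 9 4
POP       9 -4 9
ADD       9 5
ADD       14
PUSH -11  14 -11
PUSH -5   14 -11 -5
PUSH 1    14 -11 -5 1
MUL       14 -11 -5
ADD       14 -16
SWAP      -16 14
SUB       -30
NEG       30
NEG       -30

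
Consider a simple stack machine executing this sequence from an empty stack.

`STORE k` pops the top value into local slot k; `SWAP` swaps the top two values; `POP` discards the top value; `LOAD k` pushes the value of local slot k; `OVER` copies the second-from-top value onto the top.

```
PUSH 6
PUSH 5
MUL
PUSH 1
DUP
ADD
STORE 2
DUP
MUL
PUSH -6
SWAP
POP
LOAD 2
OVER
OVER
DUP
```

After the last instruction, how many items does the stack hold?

5

PUSH 6  -> [6]
PUSH 5  -> [6, 5]
MUL     -> [30]
PUSH 1  -> [30, 1]
DUP     -> [30, 1, 1]
ADD     -> [30, 2]
STORE 2 -> [30]
DUP     -> [30, 30]
MUL     -> [900]
PUSH -6 -> [900, -6]
SWAP    -> [-6, 900]
POP     -> [-6]
LOAD 2  -> [-6, 2]
OVER    -> [-6, 2, -6]
OVER    -> [-6, 2, -6, 2]
DUP     -> [-6, 2, -6, 2, 2]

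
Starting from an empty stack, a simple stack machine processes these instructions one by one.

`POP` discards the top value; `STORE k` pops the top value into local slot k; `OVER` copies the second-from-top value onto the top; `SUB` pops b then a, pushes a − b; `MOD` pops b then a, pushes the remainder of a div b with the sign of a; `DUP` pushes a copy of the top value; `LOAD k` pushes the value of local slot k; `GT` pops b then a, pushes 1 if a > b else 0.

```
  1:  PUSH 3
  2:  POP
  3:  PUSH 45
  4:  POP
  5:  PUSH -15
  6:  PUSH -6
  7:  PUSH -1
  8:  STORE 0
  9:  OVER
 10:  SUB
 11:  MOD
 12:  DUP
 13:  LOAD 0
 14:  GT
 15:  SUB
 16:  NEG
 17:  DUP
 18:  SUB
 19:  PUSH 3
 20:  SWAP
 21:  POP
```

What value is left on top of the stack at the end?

PUSH 3   → [3]
POP      → []
PUSH 45  → [45]
POP      → []
PUSH -15 → [-15]
PUSH -6  → [-15, -6]
PUSH -1  → [-15, -6, -1]
STORE 0  → [-15, -6]
OVER     → [-15, -6, -15]
SUB      → [-15, 9]
MOD      → [-6]
DUP      → [-6, -6]
LOAD 0   → [-6, -6, -1]
GT       → [-6, 0]
SUB      → [-6]
NEG      → [6]
DUP      → [6, 6]
SUB      → [0]
PUSH 3   → [0, 3]
SWAP     → [3, 0]
POP      → [3]

3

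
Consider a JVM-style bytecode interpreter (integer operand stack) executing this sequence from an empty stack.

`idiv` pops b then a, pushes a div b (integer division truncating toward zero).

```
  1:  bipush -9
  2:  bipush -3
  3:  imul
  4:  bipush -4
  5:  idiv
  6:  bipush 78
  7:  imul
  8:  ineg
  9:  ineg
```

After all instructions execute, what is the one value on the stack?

-468

bipush -9 -> -9
bipush -3 -> -9 -3
imul      -> 27
bipush -4 -> 27 -4
idiv      -> -6
bipush 78 -> -6 78
imul      -> -468
ineg      -> 468
ineg      -> -468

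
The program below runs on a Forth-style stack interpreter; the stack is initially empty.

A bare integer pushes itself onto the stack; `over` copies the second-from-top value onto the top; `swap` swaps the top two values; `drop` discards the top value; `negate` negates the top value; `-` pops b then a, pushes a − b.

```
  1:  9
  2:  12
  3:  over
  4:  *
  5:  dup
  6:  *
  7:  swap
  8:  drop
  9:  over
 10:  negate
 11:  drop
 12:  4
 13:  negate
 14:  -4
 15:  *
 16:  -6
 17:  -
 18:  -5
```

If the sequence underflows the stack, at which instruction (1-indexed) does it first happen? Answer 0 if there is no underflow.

9    -> [9]
12   -> [9, 12]
over -> [9, 12, 9]
*    -> [9, 108]
dup  -> [9, 108, 108]
*    -> [9, 11664]
swap -> [11664, 9]
drop -> [11664]
over  — needs 2 operands, stack has 1 → underflow

9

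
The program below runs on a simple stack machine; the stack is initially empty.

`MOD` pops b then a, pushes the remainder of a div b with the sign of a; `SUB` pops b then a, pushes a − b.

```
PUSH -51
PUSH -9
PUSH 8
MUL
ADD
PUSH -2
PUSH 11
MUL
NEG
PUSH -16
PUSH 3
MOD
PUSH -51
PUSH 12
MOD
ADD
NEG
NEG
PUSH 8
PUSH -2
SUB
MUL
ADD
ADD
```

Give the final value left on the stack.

-141

PUSH -51 : [-51]
PUSH -9  : [-51, -9]
PUSH 8   : [-51, -9, 8]
MUL      : [-51, -72]
ADD      : [-123]
PUSH -2  : [-123, -2]
PUSH 11  : [-123, -2, 11]
MUL      : [-123, -22]
NEG      : [-123, 22]
PUSH -16 : [-123, 22, -16]
PUSH 3   : [-123, 22, -16, 3]
MOD      : [-123, 22, -1]
PUSH -51 : [-123, 22, -1, -51]
PUSH 12  : [-123, 22, -1, -51, 12]
MOD      : [-123, 22, -1, -3]
ADD      : [-123, 22, -4]
NEG      : [-123, 22, 4]
NEG      : [-123, 22, -4]
PUSH 8   : [-123, 22, -4, 8]
PUSH -2  : [-123, 22, -4, 8, -2]
SUB      : [-123, 22, -4, 10]
MUL      : [-123, 22, -40]
ADD      : [-123, -18]
ADD      : [-141]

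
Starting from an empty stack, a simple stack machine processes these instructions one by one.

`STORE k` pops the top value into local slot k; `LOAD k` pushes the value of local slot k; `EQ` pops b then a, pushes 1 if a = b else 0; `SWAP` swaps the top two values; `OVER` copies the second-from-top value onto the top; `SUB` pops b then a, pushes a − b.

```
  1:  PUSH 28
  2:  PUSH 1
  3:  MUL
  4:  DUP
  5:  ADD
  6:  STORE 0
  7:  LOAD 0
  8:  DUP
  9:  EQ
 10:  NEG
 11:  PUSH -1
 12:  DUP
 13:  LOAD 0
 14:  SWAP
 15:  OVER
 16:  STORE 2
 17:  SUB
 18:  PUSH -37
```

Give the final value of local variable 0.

56

PUSH 28  → [28]
PUSH 1   → [28, 1]
MUL      → [28]
DUP      → [28, 28]
ADD      → [56]
STORE 0  → []
LOAD 0   → [56]
DUP      → [56, 56]
EQ       → [1]
NEG      → [-1]
PUSH -1  → [-1, -1]
DUP      → [-1, -1, -1]
LOAD 0   → [-1, -1, -1, 56]
SWAP     → [-1, -1, 56, -1]
OVER     → [-1, -1, 56, -1, 56]
STORE 2  → [-1, -1, 56, -1]
SUB      → [-1, -1, 57]
PUSH -37 → [-1, -1, 57, -37]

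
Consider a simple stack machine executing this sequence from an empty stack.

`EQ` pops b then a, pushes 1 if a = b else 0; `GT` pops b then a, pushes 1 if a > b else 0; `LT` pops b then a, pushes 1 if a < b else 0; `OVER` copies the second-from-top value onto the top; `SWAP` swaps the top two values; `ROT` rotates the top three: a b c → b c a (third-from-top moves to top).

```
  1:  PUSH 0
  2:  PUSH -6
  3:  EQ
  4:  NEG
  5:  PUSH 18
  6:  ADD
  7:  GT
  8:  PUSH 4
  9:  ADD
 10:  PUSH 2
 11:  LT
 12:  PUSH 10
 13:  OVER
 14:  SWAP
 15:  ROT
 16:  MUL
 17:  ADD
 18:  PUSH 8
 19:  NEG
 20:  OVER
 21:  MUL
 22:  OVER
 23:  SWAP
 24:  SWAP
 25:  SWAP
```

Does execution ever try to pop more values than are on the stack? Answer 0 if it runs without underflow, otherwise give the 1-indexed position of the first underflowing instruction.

7

PUSH 0  → 0
PUSH -6 → 0 -6
EQ      → 0
NEG     → 0
PUSH 18 → 0 18
ADD     → 18
GT  — needs 2 operands, stack has 1 → underflow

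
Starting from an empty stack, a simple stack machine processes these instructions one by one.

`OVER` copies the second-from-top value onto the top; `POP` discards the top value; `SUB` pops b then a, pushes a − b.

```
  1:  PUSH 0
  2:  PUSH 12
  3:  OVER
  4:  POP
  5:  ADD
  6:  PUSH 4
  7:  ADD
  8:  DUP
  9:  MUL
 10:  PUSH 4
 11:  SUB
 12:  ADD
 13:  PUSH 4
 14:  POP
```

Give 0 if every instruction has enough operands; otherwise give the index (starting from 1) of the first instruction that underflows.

PUSH 0  → [0]
PUSH 12 → [0, 12]
OVER    → [0, 12, 0]
POP     → [0, 12]
ADD     → [12]
PUSH 4  → [12, 4]
ADD     → [16]
DUP     → [16, 16]
MUL     → [256]
PUSH 4  → [256, 4]
SUB     → [252]
ADD  — needs 2 operands, stack has 1 → underflow

12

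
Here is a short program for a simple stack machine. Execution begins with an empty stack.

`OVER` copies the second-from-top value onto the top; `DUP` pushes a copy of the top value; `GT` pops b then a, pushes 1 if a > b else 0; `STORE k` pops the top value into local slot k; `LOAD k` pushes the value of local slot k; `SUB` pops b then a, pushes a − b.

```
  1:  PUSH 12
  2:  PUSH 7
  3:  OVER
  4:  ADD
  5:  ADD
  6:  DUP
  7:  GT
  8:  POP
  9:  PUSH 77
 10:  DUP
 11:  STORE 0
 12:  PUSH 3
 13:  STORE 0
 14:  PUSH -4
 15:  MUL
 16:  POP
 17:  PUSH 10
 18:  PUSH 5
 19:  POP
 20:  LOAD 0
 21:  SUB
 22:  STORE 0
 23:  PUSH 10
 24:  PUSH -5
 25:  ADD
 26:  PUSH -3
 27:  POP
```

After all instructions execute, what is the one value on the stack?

5

PUSH 12 → 12
PUSH 7  → 12 7
OVER    → 12 7 12
ADD     → 12 19
ADD     → 31
DUP     → 31 31
GT      → 0
POP     → (empty)
PUSH 77 → 77
DUP     → 77 77
STORE 0 → 77
PUSH 3  → 77 3
STORE 0 → 77
PUSH -4 → 77 -4
MUL     → -308
POP     → (empty)
PUSH 10 → 10
PUSH 5  → 10 5
POP     → 10
LOAD 0  → 10 3
SUB     → 7
STORE 0 → (empty)
PUSH 10 → 10
PUSH -5 → 10 -5
ADD     → 5
PUSH -3 → 5 -3
POP     → 5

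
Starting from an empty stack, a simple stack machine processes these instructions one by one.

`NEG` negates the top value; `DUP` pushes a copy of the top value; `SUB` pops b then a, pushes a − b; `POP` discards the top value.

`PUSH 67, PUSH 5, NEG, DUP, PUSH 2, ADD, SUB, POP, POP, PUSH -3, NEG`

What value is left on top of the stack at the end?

3

PUSH 67 → [67]
PUSH 5  → [67, 5]
NEG     → [67, -5]
DUP     → [67, -5, -5]
PUSH 2  → [67, -5, -5, 2]
ADD     → [67, -5, -3]
SUB     → [67, -2]
POP     → [67]
POP     → []
PUSH -3 → [-3]
NEG     → [3]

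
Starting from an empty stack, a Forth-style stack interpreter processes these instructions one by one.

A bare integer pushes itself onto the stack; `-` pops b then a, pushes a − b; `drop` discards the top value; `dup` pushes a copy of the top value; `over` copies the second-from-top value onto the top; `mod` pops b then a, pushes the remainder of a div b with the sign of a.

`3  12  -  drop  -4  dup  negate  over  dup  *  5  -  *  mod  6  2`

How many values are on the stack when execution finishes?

3

3      -> 3
12     -> 3 12
-      -> -9
drop   -> (empty)
-4     -> -4
dup    -> -4 -4
negate -> -4 4
over   -> -4 4 -4
dup    -> -4 4 -4 -4
*      -> -4 4 16
5      -> -4 4 16 5
-      -> -4 4 11
*      -> -4 44
mod    -> -4
6      -> -4 6
2      -> -4 6 2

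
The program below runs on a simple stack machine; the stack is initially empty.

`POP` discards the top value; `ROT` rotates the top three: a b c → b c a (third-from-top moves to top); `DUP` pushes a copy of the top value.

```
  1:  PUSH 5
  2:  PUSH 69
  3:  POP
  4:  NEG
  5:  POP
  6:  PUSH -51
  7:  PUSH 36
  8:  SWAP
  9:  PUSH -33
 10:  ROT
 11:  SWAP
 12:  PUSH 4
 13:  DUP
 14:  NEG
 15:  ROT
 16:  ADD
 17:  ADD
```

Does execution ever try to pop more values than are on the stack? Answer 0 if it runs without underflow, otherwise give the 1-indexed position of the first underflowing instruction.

PUSH 5   -> [5]
PUSH 69  -> [5, 69]
POP      -> [5]
NEG      -> [-5]
POP      -> []
PUSH -51 -> [-51]
PUSH 36  -> [-51, 36]
SWAP     -> [36, -51]
PUSH -33 -> [36, -51, -33]
ROT      -> [-51, -33, 36]
SWAP     -> [-51, 36, -33]
PUSH 4   -> [-51, 36, -33, 4]
DUP      -> [-51, 36, -33, 4, 4]
NEG      -> [-51, 36, -33, 4, -4]
ROT      -> [-51, 36, 4, -4, -33]
ADD      -> [-51, 36, 4, -37]
ADD      -> [-51, 36, -33]

0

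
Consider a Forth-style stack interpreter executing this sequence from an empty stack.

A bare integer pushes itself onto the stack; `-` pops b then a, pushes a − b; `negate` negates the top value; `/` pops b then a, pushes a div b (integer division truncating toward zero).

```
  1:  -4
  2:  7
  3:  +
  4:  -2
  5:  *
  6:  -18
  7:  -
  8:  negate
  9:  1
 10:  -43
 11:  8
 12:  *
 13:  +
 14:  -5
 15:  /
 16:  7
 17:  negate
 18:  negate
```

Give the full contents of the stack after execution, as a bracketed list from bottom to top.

[-12, 68, 7]

-4     : [-4]
7      : [-4, 7]
+      : [3]
-2     : [3, -2]
*      : [-6]
-18    : [-6, -18]
-      : [12]
negate : [-12]
1      : [-12, 1]
-43    : [-12, 1, -43]
8      : [-12, 1, -43, 8]
*      : [-12, 1, -344]
+      : [-12, -343]
-5     : [-12, -343, -5]
/      : [-12, 68]
7      : [-12, 68, 7]
negate : [-12, 68, -7]
negate : [-12, 68, 7]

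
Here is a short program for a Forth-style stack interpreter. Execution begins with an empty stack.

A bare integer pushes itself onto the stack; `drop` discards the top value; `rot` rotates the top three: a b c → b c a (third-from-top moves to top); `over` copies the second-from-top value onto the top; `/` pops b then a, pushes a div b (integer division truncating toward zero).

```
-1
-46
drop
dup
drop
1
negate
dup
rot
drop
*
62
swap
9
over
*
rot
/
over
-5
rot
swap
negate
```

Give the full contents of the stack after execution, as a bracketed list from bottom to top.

-1     → -1
-46    → -1 -46
drop   → -1
dup    → -1 -1
drop   → -1
1      → -1 1
negate → -1 -1
dup    → -1 -1 -1
rot    → -1 -1 -1
drop   → -1 -1
*      → 1
62     → 1 62
swap   → 62 1
9      → 62 1 9
over   → 62 1 9 1
*      → 62 1 9
rot    → 1 9 62
/      → 1 0
over   → 1 0 1
-5     → 1 0 1 -5
rot    → 1 1 -5 0
swap   → 1 1 0 -5
negate → 1 1 0 5

[1, 1, 0, 5]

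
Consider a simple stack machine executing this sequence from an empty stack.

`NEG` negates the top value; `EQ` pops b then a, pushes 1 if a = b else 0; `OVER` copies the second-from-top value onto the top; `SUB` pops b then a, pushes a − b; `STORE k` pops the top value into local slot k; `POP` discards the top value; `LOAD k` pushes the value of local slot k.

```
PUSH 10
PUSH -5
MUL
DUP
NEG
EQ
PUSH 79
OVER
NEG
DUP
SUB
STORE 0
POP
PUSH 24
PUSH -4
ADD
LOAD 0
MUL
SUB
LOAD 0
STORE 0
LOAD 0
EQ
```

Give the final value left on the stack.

1

PUSH 10 → 10
PUSH -5 → 10 -5
MUL     → -50
DUP     → -50 -50
NEG     → -50 50
EQ      → 0
PUSH 79 → 0 79
OVER    → 0 79 0
NEG     → 0 79 0
DUP     → 0 79 0 0
SUB     → 0 79 0
STORE 0 → 0 79
POP     → 0
PUSH 24 → 0 24
PUSH -4 → 0 24 -4
ADD     → 0 20
LOAD 0  → 0 20 0
MUL     → 0 0
SUB     → 0
LOAD 0  → 0 0
STORE 0 → 0
LOAD 0  → 0 0
EQ      → 1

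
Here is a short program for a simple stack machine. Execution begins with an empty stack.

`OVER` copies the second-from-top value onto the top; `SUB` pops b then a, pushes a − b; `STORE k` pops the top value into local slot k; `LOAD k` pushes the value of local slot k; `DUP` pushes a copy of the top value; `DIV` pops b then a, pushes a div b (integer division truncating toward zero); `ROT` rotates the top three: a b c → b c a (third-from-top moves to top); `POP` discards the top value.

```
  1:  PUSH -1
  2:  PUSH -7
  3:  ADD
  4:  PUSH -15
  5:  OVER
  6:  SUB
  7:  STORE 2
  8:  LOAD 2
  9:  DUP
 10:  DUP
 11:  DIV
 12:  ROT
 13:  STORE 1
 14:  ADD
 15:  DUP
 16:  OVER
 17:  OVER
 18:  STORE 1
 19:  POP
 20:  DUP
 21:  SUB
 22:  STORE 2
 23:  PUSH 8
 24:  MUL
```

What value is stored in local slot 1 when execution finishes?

PUSH -1  -> -1
PUSH -7  -> -1 -7
ADD      -> -8
PUSH -15 -> -8 -15
OVER     -> -8 -15 -8
SUB      -> -8 -7
STORE 2  -> -8
LOAD 2   -> -8 -7
DUP      -> -8 -7 -7
DUP      -> -8 -7 -7 -7
DIV      -> -8 -7 1
ROT      -> -7 1 -8
STORE 1  -> -7 1
ADD      -> -6
DUP      -> -6 -6
OVER     -> -6 -6 -6
OVER     -> -6 -6 -6 -6
STORE 1  -> -6 -6 -6
POP      -> -6 -6
DUP      -> -6 -6 -6
SUB      -> -6 0
STORE 2  -> -6
PUSH 8   -> -6 8
MUL      -> -48

-6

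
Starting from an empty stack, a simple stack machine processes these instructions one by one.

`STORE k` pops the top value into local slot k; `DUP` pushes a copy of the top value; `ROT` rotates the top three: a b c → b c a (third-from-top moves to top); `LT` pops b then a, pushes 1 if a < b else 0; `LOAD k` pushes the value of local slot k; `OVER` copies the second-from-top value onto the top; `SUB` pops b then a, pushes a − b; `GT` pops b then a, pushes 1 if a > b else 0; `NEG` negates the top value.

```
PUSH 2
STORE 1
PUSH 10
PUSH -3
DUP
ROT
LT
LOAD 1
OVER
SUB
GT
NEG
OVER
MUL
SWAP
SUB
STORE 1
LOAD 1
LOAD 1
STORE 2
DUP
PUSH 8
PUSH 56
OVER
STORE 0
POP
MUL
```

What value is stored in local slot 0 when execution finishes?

8

PUSH 2  → 2
STORE 1 → (empty)
PUSH 10 → 10
PUSH -3 → 10 -3
DUP     → 10 -3 -3
ROT     → -3 -3 10
LT      → -3 1
LOAD 1  → -3 1 2
OVER    → -3 1 2 1
SUB     → -3 1 1
GT      → -3 0
NEG     → -3 0
OVER    → -3 0 -3
MUL     → -3 0
SWAP    → 0 -3
SUB     → 3
STORE 1 → (empty)
LOAD 1  → 3
LOAD 1  → 3 3
STORE 2 → 3
DUP     → 3 3
PUSH 8  → 3 3 8
PUSH 56 → 3 3 8 56
OVER    → 3 3 8 56 8
STORE 0 → 3 3 8 56
POP     → 3 3 8
MUL     → 3 24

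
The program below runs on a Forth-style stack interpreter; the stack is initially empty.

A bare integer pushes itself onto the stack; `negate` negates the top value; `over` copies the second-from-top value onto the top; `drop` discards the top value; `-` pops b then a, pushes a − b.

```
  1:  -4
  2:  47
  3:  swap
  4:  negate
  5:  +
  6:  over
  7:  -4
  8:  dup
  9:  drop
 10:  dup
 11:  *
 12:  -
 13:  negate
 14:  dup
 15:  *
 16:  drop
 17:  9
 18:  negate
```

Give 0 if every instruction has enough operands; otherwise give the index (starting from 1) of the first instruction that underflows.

6

-4     → [-4]
47     → [-4, 47]
swap   → [47, -4]
negate → [47, 4]
+      → [51]
over  — needs 2 operands, stack has 1 → underflow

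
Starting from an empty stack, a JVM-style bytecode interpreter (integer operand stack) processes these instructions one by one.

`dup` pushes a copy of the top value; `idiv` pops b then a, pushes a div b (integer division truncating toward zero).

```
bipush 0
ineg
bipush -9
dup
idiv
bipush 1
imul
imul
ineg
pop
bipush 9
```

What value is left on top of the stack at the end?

9

bipush 0  → [0]
ineg      → [0]
bipush -9 → [0, -9]
dup       → [0, -9, -9]
idiv      → [0, 1]
bipush 1  → [0, 1, 1]
imul      → [0, 1]
imul      → [0]
ineg      → [0]
pop       → []
bipush 9  → [9]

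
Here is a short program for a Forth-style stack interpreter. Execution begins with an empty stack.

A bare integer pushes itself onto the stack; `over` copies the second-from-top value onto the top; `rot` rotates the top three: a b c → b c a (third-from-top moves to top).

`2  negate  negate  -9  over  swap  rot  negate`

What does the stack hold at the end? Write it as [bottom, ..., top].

[2, -9, -2]

2      -> 2
negate -> -2
negate -> 2
-9     -> 2 -9
over   -> 2 -9 2
swap   -> 2 2 -9
rot    -> 2 -9 2
negate -> 2 -9 -2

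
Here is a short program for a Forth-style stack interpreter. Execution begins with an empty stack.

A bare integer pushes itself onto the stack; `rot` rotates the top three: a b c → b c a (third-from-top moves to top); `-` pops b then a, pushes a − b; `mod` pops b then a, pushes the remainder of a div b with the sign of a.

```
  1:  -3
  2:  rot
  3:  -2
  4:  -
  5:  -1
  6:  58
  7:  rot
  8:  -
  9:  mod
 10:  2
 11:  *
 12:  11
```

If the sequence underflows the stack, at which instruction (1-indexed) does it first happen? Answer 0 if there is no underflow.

-3  -3
rot  — needs 3 operands, stack has 1 → underflow

2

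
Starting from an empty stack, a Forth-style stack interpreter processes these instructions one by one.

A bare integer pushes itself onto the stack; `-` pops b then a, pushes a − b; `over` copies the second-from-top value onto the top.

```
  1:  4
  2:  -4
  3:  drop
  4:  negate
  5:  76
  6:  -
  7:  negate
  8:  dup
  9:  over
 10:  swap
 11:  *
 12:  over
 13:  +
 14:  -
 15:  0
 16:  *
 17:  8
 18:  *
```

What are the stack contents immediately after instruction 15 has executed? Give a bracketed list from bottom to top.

[-6400, 0]

4       [4]
-4      [4, -4]
drop    [4]
negate  [-4]
76      [-4, 76]
-       [-80]
negate  [80]
dup     [80, 80]
over    [80, 80, 80]
swap    [80, 80, 80]
*       [80, 6400]
over    [80, 6400, 80]
+       [80, 6480]
-       [-6400]
0       [-6400, 0]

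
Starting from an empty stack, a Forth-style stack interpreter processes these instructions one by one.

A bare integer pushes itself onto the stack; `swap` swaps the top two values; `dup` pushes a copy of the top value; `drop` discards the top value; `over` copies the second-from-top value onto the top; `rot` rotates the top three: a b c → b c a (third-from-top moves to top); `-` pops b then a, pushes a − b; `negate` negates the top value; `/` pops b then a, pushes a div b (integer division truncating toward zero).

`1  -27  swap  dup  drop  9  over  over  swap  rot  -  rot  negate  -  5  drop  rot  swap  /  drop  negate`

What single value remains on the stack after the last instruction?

1      → 1
-27    → 1 -27
swap   → -27 1
dup    → -27 1 1
drop   → -27 1
9      → -27 1 9
over   → -27 1 9 1
over   → -27 1 9 1 9
swap   → -27 1 9 9 1
rot    → -27 1 9 1 9
-      → -27 1 9 -8
rot    → -27 9 -8 1
negate → -27 9 -8 -1
-      → -27 9 -7
5      → -27 9 -7 5
drop   → -27 9 -7
rot    → 9 -7 -27
swap   → 9 -27 -7
/      → 9 3
drop   → 9
negate → -9

-9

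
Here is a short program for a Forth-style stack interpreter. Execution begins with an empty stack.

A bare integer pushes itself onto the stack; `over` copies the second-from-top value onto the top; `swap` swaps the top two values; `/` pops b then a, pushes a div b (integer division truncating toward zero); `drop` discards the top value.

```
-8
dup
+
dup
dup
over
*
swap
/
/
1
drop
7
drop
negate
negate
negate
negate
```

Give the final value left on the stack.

1

-8     → -8
dup    → -8 -8
+      → -16
dup    → -16 -16
dup    → -16 -16 -16
over   → -16 -16 -16 -16
*      → -16 -16 256
swap   → -16 256 -16
/      → -16 -16
/      → 1
1      → 1 1
drop   → 1
7      → 1 7
drop   → 1
negate → -1
negate → 1
negate → -1
negate → 1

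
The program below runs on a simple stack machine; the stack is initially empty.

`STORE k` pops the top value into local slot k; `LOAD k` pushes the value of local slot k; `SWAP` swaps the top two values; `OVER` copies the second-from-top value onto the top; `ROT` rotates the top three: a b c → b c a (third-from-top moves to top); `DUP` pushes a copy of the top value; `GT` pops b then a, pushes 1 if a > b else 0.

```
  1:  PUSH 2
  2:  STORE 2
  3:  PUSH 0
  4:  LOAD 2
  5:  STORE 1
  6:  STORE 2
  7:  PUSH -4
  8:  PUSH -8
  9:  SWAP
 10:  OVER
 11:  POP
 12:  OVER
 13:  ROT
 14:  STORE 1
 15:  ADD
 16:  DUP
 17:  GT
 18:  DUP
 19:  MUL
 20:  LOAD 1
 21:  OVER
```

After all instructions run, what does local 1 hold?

PUSH 2  : [2]
STORE 2 : []
PUSH 0  : [0]
LOAD 2  : [0, 2]
STORE 1 : [0]
STORE 2 : []
PUSH -4 : [-4]
PUSH -8 : [-4, -8]
SWAP    : [-8, -4]
OVER    : [-8, -4, -8]
POP     : [-8, -4]
OVER    : [-8, -4, -8]
ROT     : [-4, -8, -8]
STORE 1 : [-4, -8]
ADD     : [-12]
DUP     : [-12, -12]
GT      : [0]
DUP     : [0, 0]
MUL     : [0]
LOAD 1  : [0, -8]
OVER    : [0, -8, 0]

-8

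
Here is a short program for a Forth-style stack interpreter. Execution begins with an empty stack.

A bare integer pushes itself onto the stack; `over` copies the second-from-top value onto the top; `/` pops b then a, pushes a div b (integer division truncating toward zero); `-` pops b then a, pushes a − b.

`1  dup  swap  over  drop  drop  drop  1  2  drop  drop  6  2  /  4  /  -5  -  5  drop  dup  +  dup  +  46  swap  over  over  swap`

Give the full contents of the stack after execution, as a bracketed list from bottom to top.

1     1
dup   1 1
swap  1 1
over  1 1 1
drop  1 1
drop  1
drop  (empty)
1     1
2     1 2
drop  1
drop  (empty)
6     6
2     6 2
/     3
4     3 4
/     0
-5    0 -5
-     5
5     5 5
drop  5
dup   5 5
+     10
dup   10 10
+     20
46    20 46
swap  46 20
over  46 20 46
over  46 20 46 20
swap  46 20 20 46

[46, 20, 20, 46]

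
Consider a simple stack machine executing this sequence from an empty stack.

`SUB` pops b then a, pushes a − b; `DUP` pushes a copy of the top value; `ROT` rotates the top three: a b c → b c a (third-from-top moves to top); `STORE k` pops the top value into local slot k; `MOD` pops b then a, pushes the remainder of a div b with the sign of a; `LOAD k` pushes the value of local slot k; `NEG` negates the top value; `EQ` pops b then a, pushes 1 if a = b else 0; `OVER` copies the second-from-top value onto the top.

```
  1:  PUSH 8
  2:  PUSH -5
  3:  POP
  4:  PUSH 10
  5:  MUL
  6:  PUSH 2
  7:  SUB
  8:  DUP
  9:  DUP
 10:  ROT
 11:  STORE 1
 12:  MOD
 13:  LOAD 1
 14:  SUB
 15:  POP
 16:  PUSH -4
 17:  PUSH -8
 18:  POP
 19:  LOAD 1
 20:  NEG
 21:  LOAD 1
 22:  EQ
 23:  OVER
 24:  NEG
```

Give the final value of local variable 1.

78

PUSH 8   [8]
PUSH -5  [8, -5]
POP      [8]
PUSH 10  [8, 10]
MUL      [80]
PUSH 2   [80, 2]
SUB      [78]
DUP      [78, 78]
DUP      [78, 78, 78]
ROT      [78, 78, 78]
STORE 1  [78, 78]
MOD      [0]
LOAD 1   [0, 78]
SUB      [-78]
POP      []
PUSH -4  [-4]
PUSH -8  [-4, -8]
POP      [-4]
LOAD 1   [-4, 78]
NEG      [-4, -78]
LOAD 1   [-4, -78, 78]
EQ       [-4, 0]
OVER     [-4, 0, -4]
NEG      [-4, 0, 4]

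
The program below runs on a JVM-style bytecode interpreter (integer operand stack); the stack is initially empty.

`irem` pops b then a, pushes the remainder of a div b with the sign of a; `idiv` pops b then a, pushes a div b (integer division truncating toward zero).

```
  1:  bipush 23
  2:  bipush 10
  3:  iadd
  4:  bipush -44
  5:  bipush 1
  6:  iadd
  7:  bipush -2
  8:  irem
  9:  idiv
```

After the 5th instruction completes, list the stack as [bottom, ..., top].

[33, -44, 1]

bipush 23   23
bipush 10   23 10
iadd        33
bipush -44  33 -44
bipush 1    33 -44 1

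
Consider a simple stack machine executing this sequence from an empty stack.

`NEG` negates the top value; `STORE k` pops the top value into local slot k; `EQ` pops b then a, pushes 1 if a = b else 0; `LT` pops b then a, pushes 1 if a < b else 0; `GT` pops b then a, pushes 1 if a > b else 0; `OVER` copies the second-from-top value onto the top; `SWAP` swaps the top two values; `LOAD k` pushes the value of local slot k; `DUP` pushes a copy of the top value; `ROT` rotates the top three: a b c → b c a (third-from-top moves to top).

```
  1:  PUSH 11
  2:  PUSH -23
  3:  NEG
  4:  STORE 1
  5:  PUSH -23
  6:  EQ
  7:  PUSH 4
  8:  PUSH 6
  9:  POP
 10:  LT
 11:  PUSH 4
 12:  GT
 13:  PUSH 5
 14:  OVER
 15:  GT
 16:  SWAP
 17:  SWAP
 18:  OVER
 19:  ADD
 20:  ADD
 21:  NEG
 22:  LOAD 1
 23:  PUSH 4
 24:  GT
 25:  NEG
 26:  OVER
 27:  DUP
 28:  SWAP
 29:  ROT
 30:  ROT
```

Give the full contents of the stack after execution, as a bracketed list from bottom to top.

PUSH 11  : [11]
PUSH -23 : [11, -23]
NEG      : [11, 23]
STORE 1  : [11]
PUSH -23 : [11, -23]
EQ       : [0]
PUSH 4   : [0, 4]
PUSH 6   : [0, 4, 6]
POP      : [0, 4]
LT       : [1]
PUSH 4   : [1, 4]
GT       : [0]
PUSH 5   : [0, 5]
OVER     : [0, 5, 0]
GT       : [0, 1]
SWAP     : [1, 0]
SWAP     : [0, 1]
OVER     : [0, 1, 0]
ADD      : [0, 1]
ADD      : [1]
NEG      : [-1]
LOAD 1   : [-1, 23]
PUSH 4   : [-1, 23, 4]
GT       : [-1, 1]
NEG      : [-1, -1]
OVER     : [-1, -1, -1]
DUP      : [-1, -1, -1, -1]
SWAP     : [-1, -1, -1, -1]
ROT      : [-1, -1, -1, -1]
ROT      : [-1, -1, -1, -1]

[-1, -1, -1, -1]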